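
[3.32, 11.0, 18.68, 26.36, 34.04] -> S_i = 3.32 + 7.68*i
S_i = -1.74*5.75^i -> [-1.74, -10.01, -57.53, -330.79, -1902.04]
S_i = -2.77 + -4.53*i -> [-2.77, -7.3, -11.83, -16.36, -20.89]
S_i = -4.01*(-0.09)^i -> [-4.01, 0.36, -0.03, 0.0, -0.0]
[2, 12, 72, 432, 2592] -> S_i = 2*6^i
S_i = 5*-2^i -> [5, -10, 20, -40, 80]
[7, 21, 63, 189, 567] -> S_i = 7*3^i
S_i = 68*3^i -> [68, 204, 612, 1836, 5508]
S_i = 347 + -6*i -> [347, 341, 335, 329, 323]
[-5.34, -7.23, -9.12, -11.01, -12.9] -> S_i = -5.34 + -1.89*i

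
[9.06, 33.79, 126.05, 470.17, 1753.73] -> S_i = 9.06*3.73^i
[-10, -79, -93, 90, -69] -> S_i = Random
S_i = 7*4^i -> [7, 28, 112, 448, 1792]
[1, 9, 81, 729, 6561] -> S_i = 1*9^i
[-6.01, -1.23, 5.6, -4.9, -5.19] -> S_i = Random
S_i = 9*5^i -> [9, 45, 225, 1125, 5625]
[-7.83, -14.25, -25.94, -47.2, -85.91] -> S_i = -7.83*1.82^i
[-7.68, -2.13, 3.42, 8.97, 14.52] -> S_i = -7.68 + 5.55*i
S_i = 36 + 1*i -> [36, 37, 38, 39, 40]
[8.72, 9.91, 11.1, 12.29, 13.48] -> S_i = 8.72 + 1.19*i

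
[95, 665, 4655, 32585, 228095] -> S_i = 95*7^i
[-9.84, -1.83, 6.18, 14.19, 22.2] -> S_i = -9.84 + 8.01*i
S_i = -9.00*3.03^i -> [-9.0, -27.27, -82.63, -250.36, -758.6]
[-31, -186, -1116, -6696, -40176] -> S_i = -31*6^i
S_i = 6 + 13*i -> [6, 19, 32, 45, 58]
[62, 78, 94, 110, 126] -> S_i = 62 + 16*i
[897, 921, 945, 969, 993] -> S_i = 897 + 24*i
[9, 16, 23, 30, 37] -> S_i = 9 + 7*i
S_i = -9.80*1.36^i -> [-9.8, -13.33, -18.13, -24.65, -33.53]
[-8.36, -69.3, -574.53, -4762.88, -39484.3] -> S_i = -8.36*8.29^i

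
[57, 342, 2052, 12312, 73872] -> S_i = 57*6^i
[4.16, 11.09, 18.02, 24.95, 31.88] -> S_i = 4.16 + 6.93*i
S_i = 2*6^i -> [2, 12, 72, 432, 2592]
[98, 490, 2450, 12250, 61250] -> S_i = 98*5^i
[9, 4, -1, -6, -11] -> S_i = 9 + -5*i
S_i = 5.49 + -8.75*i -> [5.49, -3.26, -12.01, -20.76, -29.51]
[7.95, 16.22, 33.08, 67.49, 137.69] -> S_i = 7.95*2.04^i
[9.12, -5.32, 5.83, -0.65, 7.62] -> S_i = Random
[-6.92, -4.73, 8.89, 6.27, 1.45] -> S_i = Random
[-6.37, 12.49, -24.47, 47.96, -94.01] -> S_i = -6.37*(-1.96)^i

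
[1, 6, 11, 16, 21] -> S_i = 1 + 5*i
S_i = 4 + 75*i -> [4, 79, 154, 229, 304]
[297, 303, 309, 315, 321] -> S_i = 297 + 6*i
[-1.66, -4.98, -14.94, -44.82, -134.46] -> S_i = -1.66*3.00^i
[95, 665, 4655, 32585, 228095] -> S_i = 95*7^i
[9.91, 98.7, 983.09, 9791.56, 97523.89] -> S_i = 9.91*9.96^i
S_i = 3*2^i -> [3, 6, 12, 24, 48]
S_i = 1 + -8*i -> [1, -7, -15, -23, -31]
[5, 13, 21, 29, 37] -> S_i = 5 + 8*i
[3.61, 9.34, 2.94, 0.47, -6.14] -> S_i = Random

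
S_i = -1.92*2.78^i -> [-1.92, -5.34, -14.84, -41.25, -114.68]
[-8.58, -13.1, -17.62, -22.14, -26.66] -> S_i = -8.58 + -4.52*i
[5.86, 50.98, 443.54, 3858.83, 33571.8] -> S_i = 5.86*8.70^i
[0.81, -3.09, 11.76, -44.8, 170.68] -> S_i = 0.81*(-3.81)^i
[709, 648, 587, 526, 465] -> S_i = 709 + -61*i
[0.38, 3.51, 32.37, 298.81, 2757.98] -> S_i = 0.38*9.23^i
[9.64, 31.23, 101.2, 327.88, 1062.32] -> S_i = 9.64*3.24^i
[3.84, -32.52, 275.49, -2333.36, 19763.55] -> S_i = 3.84*(-8.47)^i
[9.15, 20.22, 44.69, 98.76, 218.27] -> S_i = 9.15*2.21^i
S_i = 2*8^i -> [2, 16, 128, 1024, 8192]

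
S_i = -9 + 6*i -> [-9, -3, 3, 9, 15]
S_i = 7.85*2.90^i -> [7.85, 22.76, 66.02, 191.45, 555.22]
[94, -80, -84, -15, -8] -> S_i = Random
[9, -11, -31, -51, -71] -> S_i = 9 + -20*i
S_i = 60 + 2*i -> [60, 62, 64, 66, 68]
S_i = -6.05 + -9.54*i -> [-6.05, -15.59, -25.13, -34.67, -44.21]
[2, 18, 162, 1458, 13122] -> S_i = 2*9^i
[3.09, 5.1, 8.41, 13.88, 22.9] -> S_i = 3.09*1.65^i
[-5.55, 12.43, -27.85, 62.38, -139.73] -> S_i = -5.55*(-2.24)^i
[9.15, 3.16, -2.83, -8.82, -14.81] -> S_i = 9.15 + -5.99*i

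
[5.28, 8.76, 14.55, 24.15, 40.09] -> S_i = 5.28*1.66^i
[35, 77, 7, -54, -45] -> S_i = Random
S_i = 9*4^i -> [9, 36, 144, 576, 2304]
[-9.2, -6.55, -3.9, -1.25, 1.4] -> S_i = -9.20 + 2.65*i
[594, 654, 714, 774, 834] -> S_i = 594 + 60*i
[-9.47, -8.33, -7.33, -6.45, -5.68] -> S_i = -9.47*0.88^i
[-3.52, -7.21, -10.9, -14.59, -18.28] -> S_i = -3.52 + -3.69*i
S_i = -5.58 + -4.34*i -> [-5.58, -9.92, -14.26, -18.6, -22.94]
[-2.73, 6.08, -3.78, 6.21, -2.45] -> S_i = Random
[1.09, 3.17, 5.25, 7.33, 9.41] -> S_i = 1.09 + 2.08*i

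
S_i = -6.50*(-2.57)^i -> [-6.5, 16.7, -42.93, 110.33, -283.56]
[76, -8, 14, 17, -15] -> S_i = Random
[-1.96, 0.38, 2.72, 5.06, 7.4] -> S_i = -1.96 + 2.34*i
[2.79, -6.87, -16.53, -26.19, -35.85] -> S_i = 2.79 + -9.66*i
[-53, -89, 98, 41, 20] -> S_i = Random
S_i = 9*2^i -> [9, 18, 36, 72, 144]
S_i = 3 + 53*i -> [3, 56, 109, 162, 215]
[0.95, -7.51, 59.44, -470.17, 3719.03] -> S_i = 0.95*(-7.91)^i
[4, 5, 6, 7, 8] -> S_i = 4 + 1*i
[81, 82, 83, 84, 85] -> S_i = 81 + 1*i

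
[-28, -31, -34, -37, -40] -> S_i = -28 + -3*i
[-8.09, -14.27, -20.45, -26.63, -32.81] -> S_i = -8.09 + -6.18*i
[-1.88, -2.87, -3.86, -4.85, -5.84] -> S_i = -1.88 + -0.99*i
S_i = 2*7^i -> [2, 14, 98, 686, 4802]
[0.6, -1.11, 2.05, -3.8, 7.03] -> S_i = 0.60*(-1.85)^i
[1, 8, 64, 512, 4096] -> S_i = 1*8^i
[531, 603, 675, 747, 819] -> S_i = 531 + 72*i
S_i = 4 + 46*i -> [4, 50, 96, 142, 188]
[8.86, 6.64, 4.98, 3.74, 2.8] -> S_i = 8.86*0.75^i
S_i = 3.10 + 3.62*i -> [3.1, 6.72, 10.34, 13.96, 17.58]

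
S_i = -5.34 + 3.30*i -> [-5.34, -2.04, 1.26, 4.56, 7.86]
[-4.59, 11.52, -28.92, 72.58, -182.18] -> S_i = -4.59*(-2.51)^i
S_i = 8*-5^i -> [8, -40, 200, -1000, 5000]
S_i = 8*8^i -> [8, 64, 512, 4096, 32768]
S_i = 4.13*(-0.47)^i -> [4.13, -1.94, 0.91, -0.43, 0.2]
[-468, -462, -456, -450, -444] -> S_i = -468 + 6*i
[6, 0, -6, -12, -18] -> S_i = 6 + -6*i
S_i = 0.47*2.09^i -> [0.47, 0.98, 2.05, 4.29, 8.97]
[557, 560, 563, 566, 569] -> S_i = 557 + 3*i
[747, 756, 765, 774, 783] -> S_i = 747 + 9*i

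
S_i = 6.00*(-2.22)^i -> [6.0, -13.32, 29.57, -65.65, 145.73]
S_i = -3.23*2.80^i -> [-3.23, -9.04, -25.32, -70.9, -198.53]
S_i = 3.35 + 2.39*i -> [3.35, 5.74, 8.13, 10.52, 12.91]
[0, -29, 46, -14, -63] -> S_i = Random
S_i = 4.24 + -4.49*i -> [4.24, -0.25, -4.74, -9.23, -13.72]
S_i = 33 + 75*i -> [33, 108, 183, 258, 333]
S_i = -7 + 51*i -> [-7, 44, 95, 146, 197]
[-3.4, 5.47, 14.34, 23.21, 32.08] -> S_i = -3.40 + 8.87*i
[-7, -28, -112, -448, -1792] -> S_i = -7*4^i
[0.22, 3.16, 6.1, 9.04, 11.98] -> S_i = 0.22 + 2.94*i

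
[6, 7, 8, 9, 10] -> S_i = 6 + 1*i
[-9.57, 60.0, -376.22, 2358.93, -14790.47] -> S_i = -9.57*(-6.27)^i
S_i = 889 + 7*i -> [889, 896, 903, 910, 917]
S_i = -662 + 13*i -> [-662, -649, -636, -623, -610]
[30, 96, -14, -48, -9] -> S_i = Random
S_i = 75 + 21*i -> [75, 96, 117, 138, 159]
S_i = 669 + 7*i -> [669, 676, 683, 690, 697]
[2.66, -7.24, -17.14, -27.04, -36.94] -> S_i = 2.66 + -9.90*i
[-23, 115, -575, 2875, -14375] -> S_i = -23*-5^i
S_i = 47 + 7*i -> [47, 54, 61, 68, 75]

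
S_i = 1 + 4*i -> [1, 5, 9, 13, 17]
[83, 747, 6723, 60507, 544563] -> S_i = 83*9^i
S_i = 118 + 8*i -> [118, 126, 134, 142, 150]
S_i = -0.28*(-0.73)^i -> [-0.28, 0.2, -0.15, 0.11, -0.08]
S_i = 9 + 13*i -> [9, 22, 35, 48, 61]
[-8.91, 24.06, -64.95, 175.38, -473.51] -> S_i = -8.91*(-2.70)^i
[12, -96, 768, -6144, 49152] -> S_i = 12*-8^i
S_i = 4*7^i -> [4, 28, 196, 1372, 9604]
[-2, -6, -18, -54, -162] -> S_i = -2*3^i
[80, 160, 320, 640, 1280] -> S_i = 80*2^i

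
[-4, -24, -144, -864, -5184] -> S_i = -4*6^i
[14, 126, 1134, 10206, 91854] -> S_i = 14*9^i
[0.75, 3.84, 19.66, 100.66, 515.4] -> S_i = 0.75*5.12^i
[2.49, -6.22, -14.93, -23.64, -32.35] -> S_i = 2.49 + -8.71*i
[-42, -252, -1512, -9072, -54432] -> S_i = -42*6^i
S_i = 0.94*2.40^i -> [0.94, 2.26, 5.41, 12.99, 31.19]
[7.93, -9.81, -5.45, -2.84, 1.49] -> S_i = Random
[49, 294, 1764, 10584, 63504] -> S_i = 49*6^i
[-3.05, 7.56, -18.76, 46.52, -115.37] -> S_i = -3.05*(-2.48)^i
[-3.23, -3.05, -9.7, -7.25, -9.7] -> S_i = Random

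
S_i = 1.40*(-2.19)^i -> [1.4, -3.07, 6.71, -14.7, 32.2]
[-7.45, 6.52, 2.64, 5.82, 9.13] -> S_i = Random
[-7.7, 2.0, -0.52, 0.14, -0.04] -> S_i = -7.70*(-0.26)^i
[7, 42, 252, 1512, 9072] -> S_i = 7*6^i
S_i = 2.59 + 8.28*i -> [2.59, 10.87, 19.15, 27.43, 35.71]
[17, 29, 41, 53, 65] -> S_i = 17 + 12*i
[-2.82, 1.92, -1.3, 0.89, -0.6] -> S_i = -2.82*(-0.68)^i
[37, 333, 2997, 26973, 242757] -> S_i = 37*9^i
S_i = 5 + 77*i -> [5, 82, 159, 236, 313]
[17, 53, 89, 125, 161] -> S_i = 17 + 36*i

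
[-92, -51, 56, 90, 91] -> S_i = Random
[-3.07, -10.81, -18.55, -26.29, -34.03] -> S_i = -3.07 + -7.74*i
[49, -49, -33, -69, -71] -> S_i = Random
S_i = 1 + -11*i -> [1, -10, -21, -32, -43]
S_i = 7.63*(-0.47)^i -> [7.63, -3.59, 1.69, -0.79, 0.37]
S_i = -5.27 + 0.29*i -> [-5.27, -4.98, -4.69, -4.4, -4.11]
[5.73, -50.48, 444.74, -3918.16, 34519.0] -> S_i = 5.73*(-8.81)^i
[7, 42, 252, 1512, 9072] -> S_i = 7*6^i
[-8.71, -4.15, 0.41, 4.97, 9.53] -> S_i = -8.71 + 4.56*i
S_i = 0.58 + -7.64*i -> [0.58, -7.06, -14.7, -22.34, -29.98]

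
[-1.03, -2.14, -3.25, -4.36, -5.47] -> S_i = -1.03 + -1.11*i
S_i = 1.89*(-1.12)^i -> [1.89, -2.12, 2.37, -2.66, 2.97]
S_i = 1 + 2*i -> [1, 3, 5, 7, 9]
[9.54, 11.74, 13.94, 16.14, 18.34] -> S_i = 9.54 + 2.20*i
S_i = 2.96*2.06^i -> [2.96, 6.1, 12.56, 25.88, 53.3]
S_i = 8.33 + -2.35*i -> [8.33, 5.98, 3.63, 1.28, -1.07]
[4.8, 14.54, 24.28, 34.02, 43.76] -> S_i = 4.80 + 9.74*i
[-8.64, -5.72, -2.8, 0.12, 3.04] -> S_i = -8.64 + 2.92*i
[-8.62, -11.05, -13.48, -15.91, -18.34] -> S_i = -8.62 + -2.43*i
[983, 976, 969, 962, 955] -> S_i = 983 + -7*i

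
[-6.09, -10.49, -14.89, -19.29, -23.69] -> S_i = -6.09 + -4.40*i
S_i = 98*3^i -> [98, 294, 882, 2646, 7938]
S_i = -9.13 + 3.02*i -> [-9.13, -6.11, -3.09, -0.07, 2.95]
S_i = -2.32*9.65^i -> [-2.32, -22.39, -216.04, -2084.83, -20118.58]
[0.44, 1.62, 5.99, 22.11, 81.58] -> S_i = 0.44*3.69^i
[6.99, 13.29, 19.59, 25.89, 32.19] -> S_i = 6.99 + 6.30*i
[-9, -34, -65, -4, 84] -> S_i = Random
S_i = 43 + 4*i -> [43, 47, 51, 55, 59]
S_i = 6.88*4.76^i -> [6.88, 32.75, 155.88, 742.01, 3531.96]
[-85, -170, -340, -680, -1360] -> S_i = -85*2^i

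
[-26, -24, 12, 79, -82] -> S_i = Random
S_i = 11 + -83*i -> [11, -72, -155, -238, -321]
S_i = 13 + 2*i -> [13, 15, 17, 19, 21]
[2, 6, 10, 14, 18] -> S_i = 2 + 4*i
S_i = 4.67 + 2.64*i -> [4.67, 7.31, 9.95, 12.59, 15.23]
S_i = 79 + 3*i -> [79, 82, 85, 88, 91]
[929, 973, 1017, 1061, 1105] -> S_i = 929 + 44*i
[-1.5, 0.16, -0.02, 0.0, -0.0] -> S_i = -1.50*(-0.11)^i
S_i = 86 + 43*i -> [86, 129, 172, 215, 258]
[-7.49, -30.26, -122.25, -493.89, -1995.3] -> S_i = -7.49*4.04^i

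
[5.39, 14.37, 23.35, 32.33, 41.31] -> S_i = 5.39 + 8.98*i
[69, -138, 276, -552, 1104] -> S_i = 69*-2^i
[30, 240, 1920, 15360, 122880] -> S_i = 30*8^i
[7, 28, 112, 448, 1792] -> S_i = 7*4^i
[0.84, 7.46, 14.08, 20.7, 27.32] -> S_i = 0.84 + 6.62*i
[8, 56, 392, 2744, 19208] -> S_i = 8*7^i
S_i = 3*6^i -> [3, 18, 108, 648, 3888]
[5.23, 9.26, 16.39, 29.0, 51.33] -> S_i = 5.23*1.77^i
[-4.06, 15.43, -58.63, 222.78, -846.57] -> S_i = -4.06*(-3.80)^i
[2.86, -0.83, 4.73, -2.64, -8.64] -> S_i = Random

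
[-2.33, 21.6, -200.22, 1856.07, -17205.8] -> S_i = -2.33*(-9.27)^i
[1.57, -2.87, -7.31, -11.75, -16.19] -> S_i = 1.57 + -4.44*i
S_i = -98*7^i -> [-98, -686, -4802, -33614, -235298]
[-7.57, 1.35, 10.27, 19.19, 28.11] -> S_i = -7.57 + 8.92*i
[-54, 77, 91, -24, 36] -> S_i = Random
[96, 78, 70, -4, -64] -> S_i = Random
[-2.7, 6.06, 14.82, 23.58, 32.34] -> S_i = -2.70 + 8.76*i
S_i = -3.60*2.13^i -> [-3.6, -7.67, -16.33, -34.79, -74.1]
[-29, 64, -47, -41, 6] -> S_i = Random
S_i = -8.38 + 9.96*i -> [-8.38, 1.58, 11.54, 21.5, 31.46]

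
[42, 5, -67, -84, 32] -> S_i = Random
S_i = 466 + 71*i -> [466, 537, 608, 679, 750]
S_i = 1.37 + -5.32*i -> [1.37, -3.95, -9.27, -14.59, -19.91]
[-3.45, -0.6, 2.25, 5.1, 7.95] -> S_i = -3.45 + 2.85*i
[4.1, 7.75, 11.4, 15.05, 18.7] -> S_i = 4.10 + 3.65*i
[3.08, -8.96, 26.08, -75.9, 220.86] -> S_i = 3.08*(-2.91)^i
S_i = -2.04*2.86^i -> [-2.04, -5.83, -16.69, -47.72, -136.49]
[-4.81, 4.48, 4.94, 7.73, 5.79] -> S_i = Random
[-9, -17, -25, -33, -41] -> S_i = -9 + -8*i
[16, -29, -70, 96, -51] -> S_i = Random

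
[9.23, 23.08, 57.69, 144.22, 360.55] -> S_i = 9.23*2.50^i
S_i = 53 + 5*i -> [53, 58, 63, 68, 73]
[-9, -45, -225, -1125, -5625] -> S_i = -9*5^i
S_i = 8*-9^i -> [8, -72, 648, -5832, 52488]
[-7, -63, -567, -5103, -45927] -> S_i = -7*9^i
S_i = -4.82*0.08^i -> [-4.82, -0.39, -0.03, -0.0, -0.0]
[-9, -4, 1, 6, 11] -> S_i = -9 + 5*i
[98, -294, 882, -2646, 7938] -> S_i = 98*-3^i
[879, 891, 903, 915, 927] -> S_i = 879 + 12*i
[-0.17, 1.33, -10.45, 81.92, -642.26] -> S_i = -0.17*(-7.84)^i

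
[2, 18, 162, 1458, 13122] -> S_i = 2*9^i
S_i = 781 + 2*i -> [781, 783, 785, 787, 789]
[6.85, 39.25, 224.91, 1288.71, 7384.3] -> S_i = 6.85*5.73^i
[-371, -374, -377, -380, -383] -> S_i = -371 + -3*i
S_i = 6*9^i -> [6, 54, 486, 4374, 39366]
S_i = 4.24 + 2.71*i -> [4.24, 6.95, 9.66, 12.37, 15.08]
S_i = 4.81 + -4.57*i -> [4.81, 0.24, -4.33, -8.9, -13.47]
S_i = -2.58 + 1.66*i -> [-2.58, -0.92, 0.74, 2.4, 4.06]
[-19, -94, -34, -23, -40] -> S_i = Random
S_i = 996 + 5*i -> [996, 1001, 1006, 1011, 1016]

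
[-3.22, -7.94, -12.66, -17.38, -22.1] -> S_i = -3.22 + -4.72*i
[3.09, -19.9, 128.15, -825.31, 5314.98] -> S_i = 3.09*(-6.44)^i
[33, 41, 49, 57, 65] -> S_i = 33 + 8*i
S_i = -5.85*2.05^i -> [-5.85, -11.99, -24.58, -50.4, -103.32]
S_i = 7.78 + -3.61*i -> [7.78, 4.17, 0.56, -3.05, -6.66]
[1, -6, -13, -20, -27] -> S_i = 1 + -7*i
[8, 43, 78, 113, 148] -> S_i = 8 + 35*i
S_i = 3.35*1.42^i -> [3.35, 4.76, 6.75, 9.59, 13.62]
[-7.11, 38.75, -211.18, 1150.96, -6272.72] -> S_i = -7.11*(-5.45)^i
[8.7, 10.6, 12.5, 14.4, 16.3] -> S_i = 8.70 + 1.90*i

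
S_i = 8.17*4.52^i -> [8.17, 36.93, 166.92, 754.46, 3410.17]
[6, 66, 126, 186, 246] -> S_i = 6 + 60*i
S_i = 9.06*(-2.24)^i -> [9.06, -20.29, 45.46, -101.83, 228.1]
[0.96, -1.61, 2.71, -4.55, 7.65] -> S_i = 0.96*(-1.68)^i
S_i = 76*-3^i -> [76, -228, 684, -2052, 6156]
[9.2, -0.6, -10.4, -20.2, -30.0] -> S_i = 9.20 + -9.80*i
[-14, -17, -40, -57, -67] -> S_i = Random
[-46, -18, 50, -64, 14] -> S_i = Random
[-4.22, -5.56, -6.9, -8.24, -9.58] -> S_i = -4.22 + -1.34*i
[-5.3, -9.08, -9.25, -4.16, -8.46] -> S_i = Random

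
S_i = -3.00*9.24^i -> [-3.0, -27.72, -256.13, -2366.67, -21868.0]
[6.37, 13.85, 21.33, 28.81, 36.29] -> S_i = 6.37 + 7.48*i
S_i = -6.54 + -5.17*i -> [-6.54, -11.71, -16.88, -22.05, -27.22]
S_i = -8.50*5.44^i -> [-8.5, -46.24, -251.55, -1368.41, -7444.14]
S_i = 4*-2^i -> [4, -8, 16, -32, 64]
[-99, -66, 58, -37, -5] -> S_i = Random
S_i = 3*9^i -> [3, 27, 243, 2187, 19683]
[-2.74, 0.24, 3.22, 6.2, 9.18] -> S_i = -2.74 + 2.98*i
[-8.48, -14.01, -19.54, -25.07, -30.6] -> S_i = -8.48 + -5.53*i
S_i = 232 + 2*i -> [232, 234, 236, 238, 240]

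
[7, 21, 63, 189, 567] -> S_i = 7*3^i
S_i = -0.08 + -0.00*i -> [-0.08, -0.08, -0.08, -0.08, -0.08]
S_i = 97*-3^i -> [97, -291, 873, -2619, 7857]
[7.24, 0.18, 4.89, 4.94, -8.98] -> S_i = Random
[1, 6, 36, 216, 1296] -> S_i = 1*6^i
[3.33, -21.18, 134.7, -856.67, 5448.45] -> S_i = 3.33*(-6.36)^i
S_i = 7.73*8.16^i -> [7.73, 63.08, 514.71, 4200.01, 34272.05]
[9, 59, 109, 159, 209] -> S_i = 9 + 50*i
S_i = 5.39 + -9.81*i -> [5.39, -4.42, -14.23, -24.04, -33.85]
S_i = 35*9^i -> [35, 315, 2835, 25515, 229635]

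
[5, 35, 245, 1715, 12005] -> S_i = 5*7^i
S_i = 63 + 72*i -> [63, 135, 207, 279, 351]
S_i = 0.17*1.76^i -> [0.17, 0.3, 0.53, 0.93, 1.63]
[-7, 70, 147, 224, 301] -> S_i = -7 + 77*i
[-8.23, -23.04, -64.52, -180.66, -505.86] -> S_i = -8.23*2.80^i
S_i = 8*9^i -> [8, 72, 648, 5832, 52488]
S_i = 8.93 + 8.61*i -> [8.93, 17.54, 26.15, 34.76, 43.37]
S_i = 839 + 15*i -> [839, 854, 869, 884, 899]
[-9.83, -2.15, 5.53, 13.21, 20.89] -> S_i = -9.83 + 7.68*i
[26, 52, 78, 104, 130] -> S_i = 26 + 26*i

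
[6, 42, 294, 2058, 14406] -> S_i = 6*7^i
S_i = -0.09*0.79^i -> [-0.09, -0.07, -0.06, -0.04, -0.04]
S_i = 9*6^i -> [9, 54, 324, 1944, 11664]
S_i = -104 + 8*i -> [-104, -96, -88, -80, -72]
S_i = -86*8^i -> [-86, -688, -5504, -44032, -352256]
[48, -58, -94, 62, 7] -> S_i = Random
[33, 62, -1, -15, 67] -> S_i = Random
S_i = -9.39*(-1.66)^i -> [-9.39, 15.59, -25.88, 42.95, -71.3]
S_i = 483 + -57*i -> [483, 426, 369, 312, 255]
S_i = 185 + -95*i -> [185, 90, -5, -100, -195]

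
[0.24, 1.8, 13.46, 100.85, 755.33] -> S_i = 0.24*7.49^i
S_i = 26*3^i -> [26, 78, 234, 702, 2106]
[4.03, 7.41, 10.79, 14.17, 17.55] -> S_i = 4.03 + 3.38*i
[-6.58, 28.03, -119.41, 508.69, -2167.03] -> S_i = -6.58*(-4.26)^i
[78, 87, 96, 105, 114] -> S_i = 78 + 9*i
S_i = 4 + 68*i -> [4, 72, 140, 208, 276]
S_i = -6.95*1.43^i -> [-6.95, -9.94, -14.21, -20.32, -29.06]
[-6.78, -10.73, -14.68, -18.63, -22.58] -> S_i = -6.78 + -3.95*i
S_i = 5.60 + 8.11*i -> [5.6, 13.71, 21.82, 29.93, 38.04]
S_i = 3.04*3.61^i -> [3.04, 10.97, 39.62, 143.02, 516.3]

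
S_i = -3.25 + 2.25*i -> [-3.25, -1.0, 1.25, 3.5, 5.75]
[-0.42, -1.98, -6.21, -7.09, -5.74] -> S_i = Random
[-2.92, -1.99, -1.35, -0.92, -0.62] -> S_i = -2.92*0.68^i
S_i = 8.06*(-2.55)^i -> [8.06, -20.55, 52.41, -133.65, 340.8]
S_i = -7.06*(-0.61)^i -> [-7.06, 4.31, -2.63, 1.6, -0.98]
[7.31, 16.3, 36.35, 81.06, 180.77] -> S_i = 7.31*2.23^i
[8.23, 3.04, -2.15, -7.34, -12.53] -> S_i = 8.23 + -5.19*i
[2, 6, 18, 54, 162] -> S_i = 2*3^i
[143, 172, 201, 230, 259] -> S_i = 143 + 29*i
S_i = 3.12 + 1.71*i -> [3.12, 4.83, 6.54, 8.25, 9.96]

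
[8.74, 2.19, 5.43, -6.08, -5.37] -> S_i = Random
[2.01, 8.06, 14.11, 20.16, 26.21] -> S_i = 2.01 + 6.05*i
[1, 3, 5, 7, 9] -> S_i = 1 + 2*i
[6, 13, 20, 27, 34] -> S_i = 6 + 7*i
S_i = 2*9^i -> [2, 18, 162, 1458, 13122]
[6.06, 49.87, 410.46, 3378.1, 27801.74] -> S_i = 6.06*8.23^i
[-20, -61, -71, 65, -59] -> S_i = Random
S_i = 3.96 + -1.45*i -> [3.96, 2.51, 1.06, -0.39, -1.84]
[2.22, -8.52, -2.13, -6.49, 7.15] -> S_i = Random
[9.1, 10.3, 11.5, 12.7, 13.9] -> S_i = 9.10 + 1.20*i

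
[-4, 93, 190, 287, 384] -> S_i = -4 + 97*i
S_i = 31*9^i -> [31, 279, 2511, 22599, 203391]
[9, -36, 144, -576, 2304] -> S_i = 9*-4^i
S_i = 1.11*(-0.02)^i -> [1.11, -0.02, 0.0, -0.0, 0.0]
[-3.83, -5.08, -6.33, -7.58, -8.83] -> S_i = -3.83 + -1.25*i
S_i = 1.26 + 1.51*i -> [1.26, 2.77, 4.28, 5.79, 7.3]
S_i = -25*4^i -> [-25, -100, -400, -1600, -6400]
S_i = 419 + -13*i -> [419, 406, 393, 380, 367]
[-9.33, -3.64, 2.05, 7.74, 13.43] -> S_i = -9.33 + 5.69*i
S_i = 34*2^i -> [34, 68, 136, 272, 544]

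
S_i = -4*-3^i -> [-4, 12, -36, 108, -324]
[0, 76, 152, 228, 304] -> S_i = 0 + 76*i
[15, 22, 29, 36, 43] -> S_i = 15 + 7*i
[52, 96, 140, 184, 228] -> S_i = 52 + 44*i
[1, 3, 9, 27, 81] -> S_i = 1*3^i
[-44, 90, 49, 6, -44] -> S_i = Random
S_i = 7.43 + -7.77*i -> [7.43, -0.34, -8.11, -15.88, -23.65]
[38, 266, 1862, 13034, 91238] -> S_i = 38*7^i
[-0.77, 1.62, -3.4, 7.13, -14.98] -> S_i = -0.77*(-2.10)^i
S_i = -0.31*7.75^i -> [-0.31, -2.4, -18.62, -144.3, -1118.33]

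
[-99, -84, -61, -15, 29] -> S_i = Random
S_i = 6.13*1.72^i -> [6.13, 10.54, 18.13, 31.19, 53.65]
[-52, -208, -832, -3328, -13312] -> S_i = -52*4^i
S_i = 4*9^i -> [4, 36, 324, 2916, 26244]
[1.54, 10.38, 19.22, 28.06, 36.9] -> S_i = 1.54 + 8.84*i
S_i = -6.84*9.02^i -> [-6.84, -61.7, -556.51, -5019.68, -45277.48]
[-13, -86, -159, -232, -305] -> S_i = -13 + -73*i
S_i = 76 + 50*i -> [76, 126, 176, 226, 276]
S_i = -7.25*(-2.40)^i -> [-7.25, 17.4, -41.76, 100.22, -240.54]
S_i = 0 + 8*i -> [0, 8, 16, 24, 32]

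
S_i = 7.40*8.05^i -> [7.4, 59.57, 479.54, 3860.28, 31075.29]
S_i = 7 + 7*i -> [7, 14, 21, 28, 35]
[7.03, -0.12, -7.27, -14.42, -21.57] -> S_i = 7.03 + -7.15*i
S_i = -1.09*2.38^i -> [-1.09, -2.59, -6.17, -14.69, -34.97]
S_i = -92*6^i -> [-92, -552, -3312, -19872, -119232]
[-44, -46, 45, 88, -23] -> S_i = Random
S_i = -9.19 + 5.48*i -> [-9.19, -3.71, 1.77, 7.25, 12.73]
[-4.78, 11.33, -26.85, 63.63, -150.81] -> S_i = -4.78*(-2.37)^i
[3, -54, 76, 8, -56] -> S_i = Random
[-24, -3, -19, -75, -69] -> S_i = Random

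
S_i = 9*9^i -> [9, 81, 729, 6561, 59049]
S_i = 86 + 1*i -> [86, 87, 88, 89, 90]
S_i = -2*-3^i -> [-2, 6, -18, 54, -162]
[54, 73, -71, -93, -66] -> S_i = Random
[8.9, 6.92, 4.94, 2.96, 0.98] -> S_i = 8.90 + -1.98*i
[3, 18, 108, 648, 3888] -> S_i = 3*6^i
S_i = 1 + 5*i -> [1, 6, 11, 16, 21]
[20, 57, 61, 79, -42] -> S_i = Random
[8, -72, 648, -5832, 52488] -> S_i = 8*-9^i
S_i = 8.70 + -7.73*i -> [8.7, 0.97, -6.76, -14.49, -22.22]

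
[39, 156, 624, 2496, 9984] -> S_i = 39*4^i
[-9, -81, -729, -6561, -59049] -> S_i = -9*9^i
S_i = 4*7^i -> [4, 28, 196, 1372, 9604]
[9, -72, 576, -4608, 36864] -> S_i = 9*-8^i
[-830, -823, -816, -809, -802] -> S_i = -830 + 7*i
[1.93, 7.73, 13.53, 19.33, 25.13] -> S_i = 1.93 + 5.80*i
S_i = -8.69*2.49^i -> [-8.69, -21.64, -53.88, -134.16, -334.05]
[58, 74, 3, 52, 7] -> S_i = Random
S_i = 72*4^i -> [72, 288, 1152, 4608, 18432]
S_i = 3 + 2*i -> [3, 5, 7, 9, 11]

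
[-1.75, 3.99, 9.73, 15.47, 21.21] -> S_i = -1.75 + 5.74*i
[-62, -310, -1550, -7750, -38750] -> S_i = -62*5^i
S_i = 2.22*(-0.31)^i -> [2.22, -0.69, 0.21, -0.07, 0.02]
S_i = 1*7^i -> [1, 7, 49, 343, 2401]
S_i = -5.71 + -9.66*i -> [-5.71, -15.37, -25.03, -34.69, -44.35]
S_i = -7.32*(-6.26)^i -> [-7.32, 45.82, -286.85, 1795.7, -11241.09]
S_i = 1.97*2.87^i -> [1.97, 5.65, 16.23, 46.57, 133.66]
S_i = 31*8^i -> [31, 248, 1984, 15872, 126976]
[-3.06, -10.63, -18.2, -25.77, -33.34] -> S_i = -3.06 + -7.57*i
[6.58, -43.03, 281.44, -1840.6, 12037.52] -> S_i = 6.58*(-6.54)^i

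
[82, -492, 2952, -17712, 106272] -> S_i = 82*-6^i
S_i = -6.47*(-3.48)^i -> [-6.47, 22.52, -78.35, 272.67, -948.9]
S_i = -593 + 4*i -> [-593, -589, -585, -581, -577]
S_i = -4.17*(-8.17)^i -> [-4.17, 34.07, -278.34, 2274.06, -18579.08]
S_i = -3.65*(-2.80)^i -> [-3.65, 10.22, -28.62, 80.12, -224.35]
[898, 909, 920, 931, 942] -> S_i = 898 + 11*i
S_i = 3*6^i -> [3, 18, 108, 648, 3888]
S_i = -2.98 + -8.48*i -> [-2.98, -11.46, -19.94, -28.42, -36.9]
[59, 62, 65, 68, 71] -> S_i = 59 + 3*i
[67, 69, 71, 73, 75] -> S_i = 67 + 2*i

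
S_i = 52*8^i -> [52, 416, 3328, 26624, 212992]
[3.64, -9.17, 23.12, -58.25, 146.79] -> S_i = 3.64*(-2.52)^i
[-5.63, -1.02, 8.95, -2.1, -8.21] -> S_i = Random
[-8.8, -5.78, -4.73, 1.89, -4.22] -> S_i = Random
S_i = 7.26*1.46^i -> [7.26, 10.6, 15.48, 22.59, 32.99]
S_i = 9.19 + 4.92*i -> [9.19, 14.11, 19.03, 23.95, 28.87]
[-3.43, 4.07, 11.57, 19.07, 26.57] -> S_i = -3.43 + 7.50*i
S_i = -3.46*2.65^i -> [-3.46, -9.17, -24.3, -64.39, -170.63]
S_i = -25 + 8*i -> [-25, -17, -9, -1, 7]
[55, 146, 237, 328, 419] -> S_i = 55 + 91*i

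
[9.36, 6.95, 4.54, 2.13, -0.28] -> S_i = 9.36 + -2.41*i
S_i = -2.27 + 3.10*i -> [-2.27, 0.83, 3.93, 7.03, 10.13]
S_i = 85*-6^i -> [85, -510, 3060, -18360, 110160]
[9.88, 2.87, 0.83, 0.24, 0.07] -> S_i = 9.88*0.29^i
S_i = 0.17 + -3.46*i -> [0.17, -3.29, -6.75, -10.21, -13.67]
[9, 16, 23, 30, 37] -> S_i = 9 + 7*i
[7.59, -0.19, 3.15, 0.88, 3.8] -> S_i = Random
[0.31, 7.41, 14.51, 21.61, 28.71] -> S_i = 0.31 + 7.10*i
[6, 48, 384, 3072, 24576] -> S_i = 6*8^i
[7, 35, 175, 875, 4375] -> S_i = 7*5^i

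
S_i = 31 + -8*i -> [31, 23, 15, 7, -1]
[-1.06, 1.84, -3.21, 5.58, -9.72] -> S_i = -1.06*(-1.74)^i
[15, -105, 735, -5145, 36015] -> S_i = 15*-7^i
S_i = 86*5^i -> [86, 430, 2150, 10750, 53750]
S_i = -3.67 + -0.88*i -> [-3.67, -4.55, -5.43, -6.31, -7.19]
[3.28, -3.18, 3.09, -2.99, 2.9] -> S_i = 3.28*(-0.97)^i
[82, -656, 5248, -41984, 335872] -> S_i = 82*-8^i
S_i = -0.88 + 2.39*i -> [-0.88, 1.51, 3.9, 6.29, 8.68]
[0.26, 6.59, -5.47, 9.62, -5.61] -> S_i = Random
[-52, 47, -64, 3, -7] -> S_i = Random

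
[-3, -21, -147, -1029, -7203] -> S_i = -3*7^i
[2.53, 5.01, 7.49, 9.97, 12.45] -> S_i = 2.53 + 2.48*i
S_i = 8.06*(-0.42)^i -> [8.06, -3.39, 1.42, -0.6, 0.25]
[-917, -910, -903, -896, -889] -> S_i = -917 + 7*i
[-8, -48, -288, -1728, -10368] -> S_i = -8*6^i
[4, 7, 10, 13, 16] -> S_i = 4 + 3*i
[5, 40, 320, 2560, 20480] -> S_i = 5*8^i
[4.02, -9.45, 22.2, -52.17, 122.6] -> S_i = 4.02*(-2.35)^i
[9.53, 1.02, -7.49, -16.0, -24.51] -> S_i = 9.53 + -8.51*i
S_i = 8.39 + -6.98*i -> [8.39, 1.41, -5.57, -12.55, -19.53]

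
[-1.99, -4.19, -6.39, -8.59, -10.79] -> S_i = -1.99 + -2.20*i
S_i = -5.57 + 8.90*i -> [-5.57, 3.33, 12.23, 21.13, 30.03]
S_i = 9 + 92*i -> [9, 101, 193, 285, 377]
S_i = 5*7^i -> [5, 35, 245, 1715, 12005]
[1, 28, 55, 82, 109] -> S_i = 1 + 27*i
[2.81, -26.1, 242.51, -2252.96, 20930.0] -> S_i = 2.81*(-9.29)^i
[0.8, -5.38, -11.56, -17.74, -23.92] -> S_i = 0.80 + -6.18*i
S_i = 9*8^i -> [9, 72, 576, 4608, 36864]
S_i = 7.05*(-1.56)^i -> [7.05, -11.0, 17.16, -26.76, 41.75]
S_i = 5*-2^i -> [5, -10, 20, -40, 80]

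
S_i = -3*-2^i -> [-3, 6, -12, 24, -48]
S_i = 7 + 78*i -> [7, 85, 163, 241, 319]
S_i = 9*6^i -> [9, 54, 324, 1944, 11664]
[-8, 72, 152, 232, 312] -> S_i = -8 + 80*i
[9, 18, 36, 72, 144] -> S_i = 9*2^i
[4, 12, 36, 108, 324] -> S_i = 4*3^i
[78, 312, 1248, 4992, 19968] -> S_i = 78*4^i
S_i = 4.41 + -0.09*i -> [4.41, 4.32, 4.23, 4.14, 4.05]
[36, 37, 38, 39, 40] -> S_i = 36 + 1*i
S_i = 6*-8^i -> [6, -48, 384, -3072, 24576]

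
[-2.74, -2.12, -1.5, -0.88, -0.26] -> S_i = -2.74 + 0.62*i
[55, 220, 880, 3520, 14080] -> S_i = 55*4^i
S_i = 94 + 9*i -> [94, 103, 112, 121, 130]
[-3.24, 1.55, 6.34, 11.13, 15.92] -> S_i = -3.24 + 4.79*i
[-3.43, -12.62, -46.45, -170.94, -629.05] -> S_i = -3.43*3.68^i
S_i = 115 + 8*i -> [115, 123, 131, 139, 147]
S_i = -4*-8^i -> [-4, 32, -256, 2048, -16384]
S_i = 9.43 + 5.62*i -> [9.43, 15.05, 20.67, 26.29, 31.91]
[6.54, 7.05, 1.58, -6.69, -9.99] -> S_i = Random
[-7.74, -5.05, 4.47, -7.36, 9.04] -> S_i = Random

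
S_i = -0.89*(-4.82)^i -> [-0.89, 4.29, -20.68, 99.66, -480.37]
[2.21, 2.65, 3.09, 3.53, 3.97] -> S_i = 2.21 + 0.44*i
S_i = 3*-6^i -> [3, -18, 108, -648, 3888]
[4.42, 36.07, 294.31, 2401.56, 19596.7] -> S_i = 4.42*8.16^i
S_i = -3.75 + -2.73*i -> [-3.75, -6.48, -9.21, -11.94, -14.67]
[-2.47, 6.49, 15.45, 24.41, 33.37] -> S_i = -2.47 + 8.96*i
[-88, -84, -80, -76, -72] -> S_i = -88 + 4*i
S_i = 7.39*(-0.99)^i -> [7.39, -7.32, 7.24, -7.17, 7.1]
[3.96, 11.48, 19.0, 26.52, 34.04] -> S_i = 3.96 + 7.52*i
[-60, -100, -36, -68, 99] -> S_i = Random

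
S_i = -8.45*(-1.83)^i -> [-8.45, 15.46, -28.3, 51.79, -94.77]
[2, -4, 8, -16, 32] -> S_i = 2*-2^i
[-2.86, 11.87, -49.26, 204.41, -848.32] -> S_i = -2.86*(-4.15)^i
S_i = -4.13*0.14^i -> [-4.13, -0.58, -0.08, -0.01, -0.0]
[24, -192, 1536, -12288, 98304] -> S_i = 24*-8^i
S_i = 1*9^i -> [1, 9, 81, 729, 6561]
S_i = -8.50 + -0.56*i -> [-8.5, -9.06, -9.62, -10.18, -10.74]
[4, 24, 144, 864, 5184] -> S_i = 4*6^i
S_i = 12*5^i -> [12, 60, 300, 1500, 7500]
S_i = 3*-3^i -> [3, -9, 27, -81, 243]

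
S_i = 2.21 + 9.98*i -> [2.21, 12.19, 22.17, 32.15, 42.13]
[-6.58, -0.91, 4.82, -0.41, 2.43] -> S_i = Random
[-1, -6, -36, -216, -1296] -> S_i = -1*6^i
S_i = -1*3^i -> [-1, -3, -9, -27, -81]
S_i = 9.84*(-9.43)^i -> [9.84, -92.79, 875.02, -8251.45, 77811.16]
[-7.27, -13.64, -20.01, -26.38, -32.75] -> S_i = -7.27 + -6.37*i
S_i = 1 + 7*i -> [1, 8, 15, 22, 29]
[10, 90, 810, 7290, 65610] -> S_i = 10*9^i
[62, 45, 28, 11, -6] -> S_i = 62 + -17*i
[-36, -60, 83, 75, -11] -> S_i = Random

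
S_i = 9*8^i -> [9, 72, 576, 4608, 36864]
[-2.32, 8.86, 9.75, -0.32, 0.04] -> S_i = Random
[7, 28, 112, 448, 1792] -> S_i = 7*4^i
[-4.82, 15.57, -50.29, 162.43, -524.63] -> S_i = -4.82*(-3.23)^i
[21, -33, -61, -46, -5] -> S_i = Random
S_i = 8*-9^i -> [8, -72, 648, -5832, 52488]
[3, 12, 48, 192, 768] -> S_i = 3*4^i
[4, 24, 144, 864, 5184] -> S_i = 4*6^i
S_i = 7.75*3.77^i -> [7.75, 29.22, 110.15, 415.27, 1565.55]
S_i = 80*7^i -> [80, 560, 3920, 27440, 192080]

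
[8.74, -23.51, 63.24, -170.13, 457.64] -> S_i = 8.74*(-2.69)^i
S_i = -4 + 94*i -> [-4, 90, 184, 278, 372]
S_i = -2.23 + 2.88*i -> [-2.23, 0.65, 3.53, 6.41, 9.29]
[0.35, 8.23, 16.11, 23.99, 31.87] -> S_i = 0.35 + 7.88*i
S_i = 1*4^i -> [1, 4, 16, 64, 256]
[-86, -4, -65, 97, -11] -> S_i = Random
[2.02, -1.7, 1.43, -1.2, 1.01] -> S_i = 2.02*(-0.84)^i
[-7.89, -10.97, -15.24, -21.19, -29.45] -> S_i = -7.89*1.39^i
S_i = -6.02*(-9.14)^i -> [-6.02, 55.02, -502.91, 4596.58, -42012.77]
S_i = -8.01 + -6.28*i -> [-8.01, -14.29, -20.57, -26.85, -33.13]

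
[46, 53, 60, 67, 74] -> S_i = 46 + 7*i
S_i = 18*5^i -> [18, 90, 450, 2250, 11250]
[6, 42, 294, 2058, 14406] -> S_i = 6*7^i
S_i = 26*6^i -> [26, 156, 936, 5616, 33696]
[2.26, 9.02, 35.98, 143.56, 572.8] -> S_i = 2.26*3.99^i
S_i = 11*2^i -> [11, 22, 44, 88, 176]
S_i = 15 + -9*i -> [15, 6, -3, -12, -21]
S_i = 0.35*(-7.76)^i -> [0.35, -2.72, 21.08, -163.55, 1269.16]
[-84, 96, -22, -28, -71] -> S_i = Random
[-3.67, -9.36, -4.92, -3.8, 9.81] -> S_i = Random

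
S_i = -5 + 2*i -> [-5, -3, -1, 1, 3]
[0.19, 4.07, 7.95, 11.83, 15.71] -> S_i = 0.19 + 3.88*i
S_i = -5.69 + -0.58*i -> [-5.69, -6.27, -6.85, -7.43, -8.01]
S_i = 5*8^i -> [5, 40, 320, 2560, 20480]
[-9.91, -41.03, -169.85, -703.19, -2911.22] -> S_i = -9.91*4.14^i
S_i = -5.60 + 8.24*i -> [-5.6, 2.64, 10.88, 19.12, 27.36]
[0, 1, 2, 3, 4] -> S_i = 0 + 1*i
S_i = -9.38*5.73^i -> [-9.38, -53.75, -307.97, -1764.68, -10111.63]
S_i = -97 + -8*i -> [-97, -105, -113, -121, -129]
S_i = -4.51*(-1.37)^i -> [-4.51, 6.18, -8.46, 11.6, -15.89]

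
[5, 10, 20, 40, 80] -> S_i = 5*2^i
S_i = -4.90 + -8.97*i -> [-4.9, -13.87, -22.84, -31.81, -40.78]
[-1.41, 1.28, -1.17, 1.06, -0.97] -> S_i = -1.41*(-0.91)^i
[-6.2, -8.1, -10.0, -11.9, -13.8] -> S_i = -6.20 + -1.90*i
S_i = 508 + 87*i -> [508, 595, 682, 769, 856]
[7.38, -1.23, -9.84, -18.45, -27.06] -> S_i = 7.38 + -8.61*i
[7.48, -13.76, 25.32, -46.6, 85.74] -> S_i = 7.48*(-1.84)^i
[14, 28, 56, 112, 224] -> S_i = 14*2^i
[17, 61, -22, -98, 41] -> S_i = Random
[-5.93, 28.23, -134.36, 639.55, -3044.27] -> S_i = -5.93*(-4.76)^i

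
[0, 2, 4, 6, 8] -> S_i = 0 + 2*i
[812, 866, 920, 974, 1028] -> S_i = 812 + 54*i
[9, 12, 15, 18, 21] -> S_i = 9 + 3*i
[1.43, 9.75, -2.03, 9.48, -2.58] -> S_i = Random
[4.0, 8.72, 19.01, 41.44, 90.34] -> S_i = 4.00*2.18^i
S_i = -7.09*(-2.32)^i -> [-7.09, 16.45, -38.16, 88.53, -205.4]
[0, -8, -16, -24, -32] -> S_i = 0 + -8*i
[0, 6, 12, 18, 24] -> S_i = 0 + 6*i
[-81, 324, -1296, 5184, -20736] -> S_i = -81*-4^i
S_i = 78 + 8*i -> [78, 86, 94, 102, 110]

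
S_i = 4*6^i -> [4, 24, 144, 864, 5184]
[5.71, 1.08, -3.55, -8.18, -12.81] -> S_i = 5.71 + -4.63*i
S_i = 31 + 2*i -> [31, 33, 35, 37, 39]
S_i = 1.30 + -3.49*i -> [1.3, -2.19, -5.68, -9.17, -12.66]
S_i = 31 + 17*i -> [31, 48, 65, 82, 99]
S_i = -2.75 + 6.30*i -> [-2.75, 3.55, 9.85, 16.15, 22.45]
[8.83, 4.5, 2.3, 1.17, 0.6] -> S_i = 8.83*0.51^i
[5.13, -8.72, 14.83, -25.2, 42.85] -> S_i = 5.13*(-1.70)^i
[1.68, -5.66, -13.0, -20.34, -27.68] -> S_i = 1.68 + -7.34*i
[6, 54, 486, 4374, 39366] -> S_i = 6*9^i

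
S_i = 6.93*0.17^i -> [6.93, 1.18, 0.2, 0.03, 0.01]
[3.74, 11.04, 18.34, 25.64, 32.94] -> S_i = 3.74 + 7.30*i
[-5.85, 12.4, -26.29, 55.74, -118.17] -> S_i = -5.85*(-2.12)^i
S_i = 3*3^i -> [3, 9, 27, 81, 243]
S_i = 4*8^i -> [4, 32, 256, 2048, 16384]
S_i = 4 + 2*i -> [4, 6, 8, 10, 12]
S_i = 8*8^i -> [8, 64, 512, 4096, 32768]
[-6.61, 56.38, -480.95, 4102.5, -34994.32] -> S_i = -6.61*(-8.53)^i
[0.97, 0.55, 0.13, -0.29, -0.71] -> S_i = 0.97 + -0.42*i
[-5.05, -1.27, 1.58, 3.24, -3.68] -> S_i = Random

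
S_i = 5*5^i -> [5, 25, 125, 625, 3125]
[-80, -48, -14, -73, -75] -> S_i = Random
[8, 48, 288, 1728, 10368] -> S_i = 8*6^i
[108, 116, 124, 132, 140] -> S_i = 108 + 8*i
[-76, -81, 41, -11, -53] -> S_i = Random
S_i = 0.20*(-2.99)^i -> [0.2, -0.6, 1.79, -5.35, 15.99]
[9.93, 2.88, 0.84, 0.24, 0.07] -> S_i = 9.93*0.29^i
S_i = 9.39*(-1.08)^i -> [9.39, -10.14, 10.95, -11.83, 12.77]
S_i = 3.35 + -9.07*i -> [3.35, -5.72, -14.79, -23.86, -32.93]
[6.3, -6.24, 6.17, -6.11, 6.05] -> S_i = 6.30*(-0.99)^i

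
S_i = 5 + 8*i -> [5, 13, 21, 29, 37]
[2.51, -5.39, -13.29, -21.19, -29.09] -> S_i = 2.51 + -7.90*i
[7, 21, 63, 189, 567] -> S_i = 7*3^i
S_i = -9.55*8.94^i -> [-9.55, -85.38, -763.27, -6823.64, -61003.32]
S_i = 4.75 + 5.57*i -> [4.75, 10.32, 15.89, 21.46, 27.03]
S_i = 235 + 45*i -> [235, 280, 325, 370, 415]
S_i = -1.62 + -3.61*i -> [-1.62, -5.23, -8.84, -12.45, -16.06]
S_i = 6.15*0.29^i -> [6.15, 1.78, 0.52, 0.15, 0.04]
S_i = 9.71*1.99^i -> [9.71, 19.32, 38.45, 76.52, 152.28]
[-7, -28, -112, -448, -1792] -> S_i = -7*4^i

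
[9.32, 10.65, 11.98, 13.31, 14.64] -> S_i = 9.32 + 1.33*i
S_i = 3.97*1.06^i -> [3.97, 4.21, 4.46, 4.73, 5.01]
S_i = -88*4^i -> [-88, -352, -1408, -5632, -22528]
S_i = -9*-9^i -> [-9, 81, -729, 6561, -59049]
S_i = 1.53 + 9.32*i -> [1.53, 10.85, 20.17, 29.49, 38.81]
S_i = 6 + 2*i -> [6, 8, 10, 12, 14]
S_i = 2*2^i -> [2, 4, 8, 16, 32]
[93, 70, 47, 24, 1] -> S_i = 93 + -23*i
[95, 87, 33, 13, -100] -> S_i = Random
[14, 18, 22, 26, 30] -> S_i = 14 + 4*i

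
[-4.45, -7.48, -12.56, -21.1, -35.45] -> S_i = -4.45*1.68^i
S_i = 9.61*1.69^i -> [9.61, 16.24, 27.45, 46.39, 78.39]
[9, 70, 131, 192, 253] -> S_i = 9 + 61*i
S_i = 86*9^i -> [86, 774, 6966, 62694, 564246]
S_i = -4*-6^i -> [-4, 24, -144, 864, -5184]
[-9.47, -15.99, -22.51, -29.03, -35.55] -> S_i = -9.47 + -6.52*i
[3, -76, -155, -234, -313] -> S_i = 3 + -79*i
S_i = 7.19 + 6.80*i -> [7.19, 13.99, 20.79, 27.59, 34.39]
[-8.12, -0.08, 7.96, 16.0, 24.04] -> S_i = -8.12 + 8.04*i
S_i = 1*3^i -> [1, 3, 9, 27, 81]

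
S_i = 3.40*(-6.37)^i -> [3.4, -21.66, 137.96, -878.81, 5598.05]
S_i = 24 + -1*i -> [24, 23, 22, 21, 20]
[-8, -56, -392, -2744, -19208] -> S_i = -8*7^i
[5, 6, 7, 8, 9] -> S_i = 5 + 1*i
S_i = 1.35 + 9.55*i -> [1.35, 10.9, 20.45, 30.0, 39.55]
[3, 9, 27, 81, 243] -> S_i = 3*3^i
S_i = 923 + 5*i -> [923, 928, 933, 938, 943]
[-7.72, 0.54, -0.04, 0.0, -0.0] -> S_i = -7.72*(-0.07)^i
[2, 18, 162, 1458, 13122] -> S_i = 2*9^i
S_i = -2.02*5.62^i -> [-2.02, -11.35, -63.8, -358.56, -2015.1]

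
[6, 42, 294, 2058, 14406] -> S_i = 6*7^i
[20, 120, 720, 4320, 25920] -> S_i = 20*6^i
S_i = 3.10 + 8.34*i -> [3.1, 11.44, 19.78, 28.12, 36.46]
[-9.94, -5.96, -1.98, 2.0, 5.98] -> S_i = -9.94 + 3.98*i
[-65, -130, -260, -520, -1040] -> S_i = -65*2^i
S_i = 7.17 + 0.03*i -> [7.17, 7.2, 7.23, 7.26, 7.29]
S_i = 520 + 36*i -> [520, 556, 592, 628, 664]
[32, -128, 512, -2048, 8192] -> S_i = 32*-4^i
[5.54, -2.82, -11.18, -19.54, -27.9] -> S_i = 5.54 + -8.36*i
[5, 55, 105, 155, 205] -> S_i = 5 + 50*i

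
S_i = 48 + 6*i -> [48, 54, 60, 66, 72]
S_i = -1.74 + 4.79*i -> [-1.74, 3.05, 7.84, 12.63, 17.42]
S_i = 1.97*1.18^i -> [1.97, 2.32, 2.74, 3.24, 3.82]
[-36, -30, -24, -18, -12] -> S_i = -36 + 6*i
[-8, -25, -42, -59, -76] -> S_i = -8 + -17*i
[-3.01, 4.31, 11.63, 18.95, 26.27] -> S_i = -3.01 + 7.32*i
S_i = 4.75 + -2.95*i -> [4.75, 1.8, -1.15, -4.1, -7.05]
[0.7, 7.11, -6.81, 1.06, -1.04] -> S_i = Random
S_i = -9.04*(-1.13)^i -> [-9.04, 10.22, -11.54, 13.04, -14.74]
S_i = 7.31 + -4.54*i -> [7.31, 2.77, -1.77, -6.31, -10.85]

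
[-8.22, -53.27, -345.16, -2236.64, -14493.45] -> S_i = -8.22*6.48^i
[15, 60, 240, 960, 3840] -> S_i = 15*4^i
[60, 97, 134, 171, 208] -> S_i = 60 + 37*i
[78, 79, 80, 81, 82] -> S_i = 78 + 1*i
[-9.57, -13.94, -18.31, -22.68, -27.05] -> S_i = -9.57 + -4.37*i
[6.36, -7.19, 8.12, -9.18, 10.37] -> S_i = 6.36*(-1.13)^i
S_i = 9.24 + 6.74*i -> [9.24, 15.98, 22.72, 29.46, 36.2]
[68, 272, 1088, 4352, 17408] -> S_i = 68*4^i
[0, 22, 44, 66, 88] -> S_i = 0 + 22*i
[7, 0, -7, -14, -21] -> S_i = 7 + -7*i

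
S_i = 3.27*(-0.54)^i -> [3.27, -1.77, 0.95, -0.51, 0.28]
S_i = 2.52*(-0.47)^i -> [2.52, -1.18, 0.56, -0.26, 0.12]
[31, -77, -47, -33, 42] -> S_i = Random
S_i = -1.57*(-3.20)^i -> [-1.57, 5.02, -16.08, 51.45, -164.63]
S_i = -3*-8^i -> [-3, 24, -192, 1536, -12288]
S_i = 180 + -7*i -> [180, 173, 166, 159, 152]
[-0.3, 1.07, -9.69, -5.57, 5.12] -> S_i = Random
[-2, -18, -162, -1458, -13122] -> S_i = -2*9^i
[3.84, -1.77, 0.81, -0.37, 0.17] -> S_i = 3.84*(-0.46)^i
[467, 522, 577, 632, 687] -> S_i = 467 + 55*i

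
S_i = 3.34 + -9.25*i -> [3.34, -5.91, -15.16, -24.41, -33.66]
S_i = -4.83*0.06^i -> [-4.83, -0.29, -0.02, -0.0, -0.0]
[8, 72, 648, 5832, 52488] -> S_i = 8*9^i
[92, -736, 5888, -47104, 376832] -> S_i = 92*-8^i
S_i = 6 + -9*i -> [6, -3, -12, -21, -30]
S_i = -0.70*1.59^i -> [-0.7, -1.11, -1.77, -2.81, -4.47]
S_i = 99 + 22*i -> [99, 121, 143, 165, 187]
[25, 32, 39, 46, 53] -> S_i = 25 + 7*i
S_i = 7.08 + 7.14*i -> [7.08, 14.22, 21.36, 28.5, 35.64]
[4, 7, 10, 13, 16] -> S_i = 4 + 3*i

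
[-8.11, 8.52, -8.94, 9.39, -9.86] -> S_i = -8.11*(-1.05)^i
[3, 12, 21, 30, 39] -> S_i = 3 + 9*i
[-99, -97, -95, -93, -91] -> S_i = -99 + 2*i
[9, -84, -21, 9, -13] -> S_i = Random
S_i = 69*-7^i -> [69, -483, 3381, -23667, 165669]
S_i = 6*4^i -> [6, 24, 96, 384, 1536]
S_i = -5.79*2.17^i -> [-5.79, -12.56, -27.26, -59.16, -128.39]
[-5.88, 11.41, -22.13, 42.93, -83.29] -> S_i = -5.88*(-1.94)^i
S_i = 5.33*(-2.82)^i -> [5.33, -15.03, 42.39, -119.53, 337.07]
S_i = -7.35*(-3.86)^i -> [-7.35, 28.37, -109.51, 422.72, -1631.69]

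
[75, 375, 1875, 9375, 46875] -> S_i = 75*5^i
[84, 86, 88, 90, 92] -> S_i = 84 + 2*i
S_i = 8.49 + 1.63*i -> [8.49, 10.12, 11.75, 13.38, 15.01]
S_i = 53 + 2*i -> [53, 55, 57, 59, 61]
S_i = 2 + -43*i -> [2, -41, -84, -127, -170]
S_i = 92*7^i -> [92, 644, 4508, 31556, 220892]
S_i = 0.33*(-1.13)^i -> [0.33, -0.37, 0.42, -0.48, 0.54]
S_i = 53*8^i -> [53, 424, 3392, 27136, 217088]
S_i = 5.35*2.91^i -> [5.35, 15.57, 45.3, 131.84, 383.64]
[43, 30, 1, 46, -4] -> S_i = Random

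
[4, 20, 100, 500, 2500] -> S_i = 4*5^i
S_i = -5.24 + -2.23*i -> [-5.24, -7.47, -9.7, -11.93, -14.16]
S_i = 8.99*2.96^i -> [8.99, 26.61, 78.77, 233.15, 690.12]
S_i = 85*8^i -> [85, 680, 5440, 43520, 348160]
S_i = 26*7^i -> [26, 182, 1274, 8918, 62426]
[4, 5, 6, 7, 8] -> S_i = 4 + 1*i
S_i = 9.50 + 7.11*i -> [9.5, 16.61, 23.72, 30.83, 37.94]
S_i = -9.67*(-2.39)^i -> [-9.67, 23.11, -55.24, 132.01, -315.51]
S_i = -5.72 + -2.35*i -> [-5.72, -8.07, -10.42, -12.77, -15.12]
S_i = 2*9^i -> [2, 18, 162, 1458, 13122]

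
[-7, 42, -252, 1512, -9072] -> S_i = -7*-6^i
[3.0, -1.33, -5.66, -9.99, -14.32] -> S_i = 3.00 + -4.33*i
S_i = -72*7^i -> [-72, -504, -3528, -24696, -172872]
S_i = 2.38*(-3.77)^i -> [2.38, -8.97, 33.83, -127.53, 480.78]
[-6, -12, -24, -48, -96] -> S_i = -6*2^i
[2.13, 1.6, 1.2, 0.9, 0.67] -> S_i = 2.13*0.75^i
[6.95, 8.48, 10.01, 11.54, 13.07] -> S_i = 6.95 + 1.53*i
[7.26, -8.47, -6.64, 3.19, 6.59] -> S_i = Random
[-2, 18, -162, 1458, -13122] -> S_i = -2*-9^i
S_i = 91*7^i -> [91, 637, 4459, 31213, 218491]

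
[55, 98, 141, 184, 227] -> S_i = 55 + 43*i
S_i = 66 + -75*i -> [66, -9, -84, -159, -234]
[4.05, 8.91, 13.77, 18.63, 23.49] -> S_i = 4.05 + 4.86*i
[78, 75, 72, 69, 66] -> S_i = 78 + -3*i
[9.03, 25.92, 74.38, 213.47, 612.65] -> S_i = 9.03*2.87^i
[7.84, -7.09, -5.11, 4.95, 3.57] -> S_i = Random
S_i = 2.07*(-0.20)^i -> [2.07, -0.41, 0.08, -0.02, 0.0]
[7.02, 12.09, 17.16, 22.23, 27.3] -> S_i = 7.02 + 5.07*i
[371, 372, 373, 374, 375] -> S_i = 371 + 1*i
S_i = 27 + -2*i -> [27, 25, 23, 21, 19]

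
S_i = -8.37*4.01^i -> [-8.37, -33.56, -134.59, -539.71, -2164.23]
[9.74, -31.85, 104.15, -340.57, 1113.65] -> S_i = 9.74*(-3.27)^i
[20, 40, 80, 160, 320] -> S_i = 20*2^i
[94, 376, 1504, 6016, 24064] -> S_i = 94*4^i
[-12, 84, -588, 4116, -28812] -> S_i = -12*-7^i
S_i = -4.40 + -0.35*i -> [-4.4, -4.75, -5.1, -5.45, -5.8]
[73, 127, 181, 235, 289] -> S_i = 73 + 54*i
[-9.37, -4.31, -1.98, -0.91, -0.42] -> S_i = -9.37*0.46^i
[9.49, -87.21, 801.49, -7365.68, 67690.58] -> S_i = 9.49*(-9.19)^i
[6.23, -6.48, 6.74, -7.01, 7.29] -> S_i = 6.23*(-1.04)^i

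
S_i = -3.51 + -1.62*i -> [-3.51, -5.13, -6.75, -8.37, -9.99]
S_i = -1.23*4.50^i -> [-1.23, -5.54, -24.91, -112.08, -504.38]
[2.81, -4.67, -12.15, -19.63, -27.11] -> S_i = 2.81 + -7.48*i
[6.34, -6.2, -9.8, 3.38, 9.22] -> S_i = Random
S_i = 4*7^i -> [4, 28, 196, 1372, 9604]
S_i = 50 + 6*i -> [50, 56, 62, 68, 74]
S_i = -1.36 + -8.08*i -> [-1.36, -9.44, -17.52, -25.6, -33.68]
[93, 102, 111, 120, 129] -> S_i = 93 + 9*i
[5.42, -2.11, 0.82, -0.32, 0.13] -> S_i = 5.42*(-0.39)^i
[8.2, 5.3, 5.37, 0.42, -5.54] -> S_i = Random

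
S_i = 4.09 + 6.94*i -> [4.09, 11.03, 17.97, 24.91, 31.85]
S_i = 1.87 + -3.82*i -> [1.87, -1.95, -5.77, -9.59, -13.41]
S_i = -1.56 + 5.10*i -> [-1.56, 3.54, 8.64, 13.74, 18.84]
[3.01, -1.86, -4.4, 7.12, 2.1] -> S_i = Random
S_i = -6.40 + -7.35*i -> [-6.4, -13.75, -21.1, -28.45, -35.8]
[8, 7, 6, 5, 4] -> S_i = 8 + -1*i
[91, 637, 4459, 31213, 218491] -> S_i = 91*7^i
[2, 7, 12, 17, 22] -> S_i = 2 + 5*i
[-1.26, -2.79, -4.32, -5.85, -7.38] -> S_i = -1.26 + -1.53*i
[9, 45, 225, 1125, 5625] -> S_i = 9*5^i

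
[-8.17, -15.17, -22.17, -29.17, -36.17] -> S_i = -8.17 + -7.00*i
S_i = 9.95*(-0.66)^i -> [9.95, -6.57, 4.33, -2.86, 1.89]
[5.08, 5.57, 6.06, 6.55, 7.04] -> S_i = 5.08 + 0.49*i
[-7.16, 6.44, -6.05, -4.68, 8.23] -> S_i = Random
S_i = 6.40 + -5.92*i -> [6.4, 0.48, -5.44, -11.36, -17.28]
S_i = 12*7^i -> [12, 84, 588, 4116, 28812]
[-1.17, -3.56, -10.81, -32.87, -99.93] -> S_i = -1.17*3.04^i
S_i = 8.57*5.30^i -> [8.57, 45.42, 240.73, 1275.88, 6762.14]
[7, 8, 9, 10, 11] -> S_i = 7 + 1*i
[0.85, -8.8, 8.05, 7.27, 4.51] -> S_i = Random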